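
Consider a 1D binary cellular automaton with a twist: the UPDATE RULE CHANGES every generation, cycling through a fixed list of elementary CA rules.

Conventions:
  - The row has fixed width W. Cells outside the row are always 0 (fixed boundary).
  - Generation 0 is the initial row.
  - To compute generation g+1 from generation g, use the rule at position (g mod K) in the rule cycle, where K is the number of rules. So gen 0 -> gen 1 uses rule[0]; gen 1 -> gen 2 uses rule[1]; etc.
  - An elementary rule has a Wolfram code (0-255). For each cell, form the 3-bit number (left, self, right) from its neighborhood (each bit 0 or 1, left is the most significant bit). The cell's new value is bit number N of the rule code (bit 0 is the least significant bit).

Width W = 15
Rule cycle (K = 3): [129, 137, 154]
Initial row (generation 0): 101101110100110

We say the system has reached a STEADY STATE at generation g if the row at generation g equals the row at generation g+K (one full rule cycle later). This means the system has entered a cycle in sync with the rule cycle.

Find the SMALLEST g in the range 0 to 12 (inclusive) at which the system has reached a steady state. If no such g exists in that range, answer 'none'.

Gen 0: 101101110100110
Gen 1 (rule 129): 000000100000000
Gen 2 (rule 137): 111110001111111
Gen 3 (rule 154): 111101011111110
Gen 4 (rule 129): 011000001111100
Gen 5 (rule 137): 010011101111001
Gen 6 (rule 154): 101111001110110
Gen 7 (rule 129): 000110000100000
Gen 8 (rule 137): 110100110001111
Gen 9 (rule 154): 100011101011110
Gen 10 (rule 129): 001001000001100
Gen 11 (rule 137): 100000011101001
Gen 12 (rule 154): 010000111000110
Gen 13 (rule 129): 000110010010000
Gen 14 (rule 137): 110100000000111
Gen 15 (rule 154): 100010000001110

Answer: none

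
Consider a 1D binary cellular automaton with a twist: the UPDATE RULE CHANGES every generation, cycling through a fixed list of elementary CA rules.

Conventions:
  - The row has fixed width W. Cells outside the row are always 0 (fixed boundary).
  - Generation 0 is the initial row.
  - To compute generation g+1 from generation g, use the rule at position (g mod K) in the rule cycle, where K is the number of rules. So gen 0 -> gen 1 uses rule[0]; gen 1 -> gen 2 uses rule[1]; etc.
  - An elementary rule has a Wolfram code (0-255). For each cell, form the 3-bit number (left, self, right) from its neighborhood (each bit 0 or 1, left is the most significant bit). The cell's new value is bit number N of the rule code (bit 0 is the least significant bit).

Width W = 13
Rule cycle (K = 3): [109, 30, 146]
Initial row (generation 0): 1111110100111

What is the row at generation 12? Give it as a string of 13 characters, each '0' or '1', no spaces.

Gen 0: 1111110100111
Gen 1 (rule 109): 1000011100101
Gen 2 (rule 30): 1100110011101
Gen 3 (rule 146): 0011001101000
Gen 4 (rule 109): 1011001111011
Gen 5 (rule 30): 1010111000010
Gen 6 (rule 146): 0000010100101
Gen 7 (rule 109): 1111011100111
Gen 8 (rule 30): 1000010011100
Gen 9 (rule 146): 0100101101010
Gen 10 (rule 109): 0100111111110
Gen 11 (rule 30): 1111100000001
Gen 12 (rule 146): 0111010000010

Answer: 0111010000010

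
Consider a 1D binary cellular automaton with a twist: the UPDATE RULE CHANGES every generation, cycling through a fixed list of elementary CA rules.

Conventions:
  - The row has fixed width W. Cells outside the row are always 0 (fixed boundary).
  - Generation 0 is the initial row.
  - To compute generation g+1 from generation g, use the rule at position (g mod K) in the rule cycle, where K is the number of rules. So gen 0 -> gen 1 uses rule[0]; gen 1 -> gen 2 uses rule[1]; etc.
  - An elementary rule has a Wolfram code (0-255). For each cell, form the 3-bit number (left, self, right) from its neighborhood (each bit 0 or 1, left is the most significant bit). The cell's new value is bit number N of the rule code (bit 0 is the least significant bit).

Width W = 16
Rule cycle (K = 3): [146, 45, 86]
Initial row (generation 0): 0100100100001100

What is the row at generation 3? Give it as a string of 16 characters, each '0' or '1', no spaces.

Answer: 0010010011111111

Derivation:
Gen 0: 0100100100001100
Gen 1 (rule 146): 1011011010010010
Gen 2 (rule 45): 1110110110010010
Gen 3 (rule 86): 0010010011111111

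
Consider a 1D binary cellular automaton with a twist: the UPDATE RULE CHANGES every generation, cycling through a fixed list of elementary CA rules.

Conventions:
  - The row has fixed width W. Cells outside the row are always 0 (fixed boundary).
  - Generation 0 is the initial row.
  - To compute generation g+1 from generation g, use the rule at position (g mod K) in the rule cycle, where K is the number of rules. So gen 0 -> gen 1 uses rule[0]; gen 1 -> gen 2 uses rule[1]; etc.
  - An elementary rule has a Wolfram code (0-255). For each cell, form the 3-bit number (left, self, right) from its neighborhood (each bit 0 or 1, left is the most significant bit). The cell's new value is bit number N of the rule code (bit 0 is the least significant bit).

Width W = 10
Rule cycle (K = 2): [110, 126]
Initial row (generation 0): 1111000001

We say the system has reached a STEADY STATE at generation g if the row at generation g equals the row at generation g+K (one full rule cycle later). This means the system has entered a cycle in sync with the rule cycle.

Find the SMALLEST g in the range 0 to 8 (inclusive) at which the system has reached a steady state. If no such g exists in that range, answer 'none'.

Answer: 7

Derivation:
Gen 0: 1111000001
Gen 1 (rule 110): 1001000011
Gen 2 (rule 126): 1111100111
Gen 3 (rule 110): 1000101101
Gen 4 (rule 126): 1101111111
Gen 5 (rule 110): 1111000001
Gen 6 (rule 126): 1001100011
Gen 7 (rule 110): 1011100111
Gen 8 (rule 126): 1110111101
Gen 9 (rule 110): 1011100111
Gen 10 (rule 126): 1110111101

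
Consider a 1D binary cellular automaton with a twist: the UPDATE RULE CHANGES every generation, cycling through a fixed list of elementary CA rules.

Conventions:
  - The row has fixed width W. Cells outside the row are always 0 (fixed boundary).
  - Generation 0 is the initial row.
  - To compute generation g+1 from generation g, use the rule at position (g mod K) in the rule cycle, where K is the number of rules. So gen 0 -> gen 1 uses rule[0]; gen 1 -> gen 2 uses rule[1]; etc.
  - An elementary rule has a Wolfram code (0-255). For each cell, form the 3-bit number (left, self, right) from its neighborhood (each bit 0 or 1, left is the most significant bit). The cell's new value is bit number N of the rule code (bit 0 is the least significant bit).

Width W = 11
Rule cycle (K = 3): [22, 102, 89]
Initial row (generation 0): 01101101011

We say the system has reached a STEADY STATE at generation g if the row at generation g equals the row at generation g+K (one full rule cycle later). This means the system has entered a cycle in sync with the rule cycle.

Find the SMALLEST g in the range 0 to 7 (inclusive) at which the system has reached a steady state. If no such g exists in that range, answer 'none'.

Gen 0: 01101101011
Gen 1 (rule 22): 10000001000
Gen 2 (rule 102): 10000011000
Gen 3 (rule 89): 01111011111
Gen 4 (rule 22): 10000000000
Gen 5 (rule 102): 10000000000
Gen 6 (rule 89): 01111111111
Gen 7 (rule 22): 10000000000
Gen 8 (rule 102): 10000000000
Gen 9 (rule 89): 01111111111
Gen 10 (rule 22): 10000000000

Answer: 4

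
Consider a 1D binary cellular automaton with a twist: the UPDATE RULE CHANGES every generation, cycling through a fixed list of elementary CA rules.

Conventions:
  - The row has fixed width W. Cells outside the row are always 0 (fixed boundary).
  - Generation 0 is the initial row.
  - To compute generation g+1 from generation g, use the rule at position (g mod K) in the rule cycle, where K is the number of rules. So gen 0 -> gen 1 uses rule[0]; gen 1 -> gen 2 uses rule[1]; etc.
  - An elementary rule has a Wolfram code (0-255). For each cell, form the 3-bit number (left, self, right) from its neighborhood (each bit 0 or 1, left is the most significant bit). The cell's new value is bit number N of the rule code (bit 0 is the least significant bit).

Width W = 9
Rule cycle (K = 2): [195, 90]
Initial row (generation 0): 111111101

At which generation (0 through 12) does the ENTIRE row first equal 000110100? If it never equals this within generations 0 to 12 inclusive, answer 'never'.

Gen 0: 111111101
Gen 1 (rule 195): 011111100
Gen 2 (rule 90): 110000110
Gen 3 (rule 195): 010111010
Gen 4 (rule 90): 100101001
Gen 5 (rule 195): 001000010
Gen 6 (rule 90): 010100101
Gen 7 (rule 195): 100001000
Gen 8 (rule 90): 010010100
Gen 9 (rule 195): 100100001
Gen 10 (rule 90): 011010010
Gen 11 (rule 195): 101000100
Gen 12 (rule 90): 000101010

Answer: never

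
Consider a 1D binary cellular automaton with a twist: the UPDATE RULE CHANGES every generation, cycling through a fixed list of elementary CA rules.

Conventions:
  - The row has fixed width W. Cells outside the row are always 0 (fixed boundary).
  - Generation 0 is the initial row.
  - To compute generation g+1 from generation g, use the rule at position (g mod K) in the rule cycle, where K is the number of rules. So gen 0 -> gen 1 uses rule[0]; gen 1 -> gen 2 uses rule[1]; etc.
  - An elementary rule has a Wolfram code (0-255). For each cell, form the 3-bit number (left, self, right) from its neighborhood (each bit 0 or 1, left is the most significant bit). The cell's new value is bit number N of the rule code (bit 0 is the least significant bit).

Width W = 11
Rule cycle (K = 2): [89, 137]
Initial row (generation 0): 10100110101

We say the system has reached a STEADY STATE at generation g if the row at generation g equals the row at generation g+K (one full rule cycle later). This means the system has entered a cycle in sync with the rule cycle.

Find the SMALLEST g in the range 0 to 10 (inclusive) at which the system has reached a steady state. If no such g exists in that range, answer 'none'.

Answer: none

Derivation:
Gen 0: 10100110101
Gen 1 (rule 89): 00010110000
Gen 2 (rule 137): 11000100111
Gen 3 (rule 89): 11110010101
Gen 4 (rule 137): 11100000000
Gen 5 (rule 89): 10111111111
Gen 6 (rule 137): 00111111110
Gen 7 (rule 89): 10100000011
Gen 8 (rule 137): 00001111010
Gen 9 (rule 89): 11101001001
Gen 10 (rule 137): 11000000000
Gen 11 (rule 89): 11111111111
Gen 12 (rule 137): 11111111110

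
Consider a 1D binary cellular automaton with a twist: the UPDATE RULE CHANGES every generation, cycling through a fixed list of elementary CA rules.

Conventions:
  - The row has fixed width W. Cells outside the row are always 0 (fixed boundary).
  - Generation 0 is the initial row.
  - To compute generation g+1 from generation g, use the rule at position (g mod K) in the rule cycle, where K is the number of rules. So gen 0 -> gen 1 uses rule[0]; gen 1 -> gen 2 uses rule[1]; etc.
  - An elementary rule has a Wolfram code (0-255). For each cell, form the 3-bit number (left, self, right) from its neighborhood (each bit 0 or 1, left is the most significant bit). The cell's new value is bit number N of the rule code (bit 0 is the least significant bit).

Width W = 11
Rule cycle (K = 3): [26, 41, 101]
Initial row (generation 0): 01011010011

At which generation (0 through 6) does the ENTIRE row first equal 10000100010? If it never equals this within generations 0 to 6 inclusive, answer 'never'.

Answer: 4

Derivation:
Gen 0: 01011010011
Gen 1 (rule 26): 10010001110
Gen 2 (rule 41): 00000101000
Gen 3 (rule 101): 11110111011
Gen 4 (rule 26): 10000100010
Gen 5 (rule 41): 00110001000
Gen 6 (rule 101): 10010101011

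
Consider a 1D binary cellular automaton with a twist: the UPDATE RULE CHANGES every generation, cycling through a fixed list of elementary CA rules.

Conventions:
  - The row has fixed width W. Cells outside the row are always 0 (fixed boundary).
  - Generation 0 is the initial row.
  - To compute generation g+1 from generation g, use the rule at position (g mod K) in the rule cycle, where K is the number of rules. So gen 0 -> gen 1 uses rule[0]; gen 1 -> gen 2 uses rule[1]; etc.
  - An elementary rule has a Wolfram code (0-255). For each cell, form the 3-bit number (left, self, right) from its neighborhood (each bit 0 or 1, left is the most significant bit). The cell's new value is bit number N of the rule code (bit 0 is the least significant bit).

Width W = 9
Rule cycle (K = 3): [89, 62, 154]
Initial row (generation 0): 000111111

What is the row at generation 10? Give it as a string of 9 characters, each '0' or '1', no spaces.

Gen 0: 000111111
Gen 1 (rule 89): 110100001
Gen 2 (rule 62): 101110011
Gen 3 (rule 154): 001101110
Gen 4 (rule 89): 101101011
Gen 5 (rule 62): 111011110
Gen 6 (rule 154): 110011101
Gen 7 (rule 89): 111010100
Gen 8 (rule 62): 100111110
Gen 9 (rule 154): 011111101
Gen 10 (rule 89): 010000100

Answer: 010000100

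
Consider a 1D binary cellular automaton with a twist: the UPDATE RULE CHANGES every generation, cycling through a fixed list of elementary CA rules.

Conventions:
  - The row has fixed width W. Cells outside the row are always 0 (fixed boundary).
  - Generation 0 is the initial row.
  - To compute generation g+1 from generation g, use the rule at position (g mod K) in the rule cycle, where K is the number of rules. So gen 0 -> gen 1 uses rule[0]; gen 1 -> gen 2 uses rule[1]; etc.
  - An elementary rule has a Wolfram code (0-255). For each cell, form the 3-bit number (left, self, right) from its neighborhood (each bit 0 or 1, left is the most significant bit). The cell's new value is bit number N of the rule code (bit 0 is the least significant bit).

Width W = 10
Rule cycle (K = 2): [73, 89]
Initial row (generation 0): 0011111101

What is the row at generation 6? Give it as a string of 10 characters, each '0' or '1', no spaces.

Gen 0: 0011111101
Gen 1 (rule 73): 1010000100
Gen 2 (rule 89): 0001110011
Gen 3 (rule 73): 1101010011
Gen 4 (rule 89): 1100001011
Gen 5 (rule 73): 1101100011
Gen 6 (rule 89): 1101111011

Answer: 1101111011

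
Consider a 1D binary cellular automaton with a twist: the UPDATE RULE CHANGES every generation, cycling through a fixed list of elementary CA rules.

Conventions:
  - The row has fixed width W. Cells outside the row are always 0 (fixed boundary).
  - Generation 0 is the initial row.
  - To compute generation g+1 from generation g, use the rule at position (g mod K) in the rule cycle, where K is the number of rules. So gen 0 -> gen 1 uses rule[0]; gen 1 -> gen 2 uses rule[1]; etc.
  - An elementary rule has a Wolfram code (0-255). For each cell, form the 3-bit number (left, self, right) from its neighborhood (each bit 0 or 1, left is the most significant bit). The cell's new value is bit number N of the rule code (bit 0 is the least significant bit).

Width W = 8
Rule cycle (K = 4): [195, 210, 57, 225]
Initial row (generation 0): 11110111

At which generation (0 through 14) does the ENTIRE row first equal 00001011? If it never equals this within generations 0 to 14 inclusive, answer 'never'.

Gen 0: 11110111
Gen 1 (rule 195): 01110011
Gen 2 (rule 210): 10111101
Gen 3 (rule 57): 01100010
Gen 4 (rule 225): 00101000
Gen 5 (rule 195): 11000011
Gen 6 (rule 210): 01100101
Gen 7 (rule 57): 01010010
Gen 8 (rule 225): 00100000
Gen 9 (rule 195): 11001111
Gen 10 (rule 210): 01110111
Gen 11 (rule 57): 01001100
Gen 12 (rule 225): 00000101
Gen 13 (rule 195): 11111000
Gen 14 (rule 210): 01111100

Answer: never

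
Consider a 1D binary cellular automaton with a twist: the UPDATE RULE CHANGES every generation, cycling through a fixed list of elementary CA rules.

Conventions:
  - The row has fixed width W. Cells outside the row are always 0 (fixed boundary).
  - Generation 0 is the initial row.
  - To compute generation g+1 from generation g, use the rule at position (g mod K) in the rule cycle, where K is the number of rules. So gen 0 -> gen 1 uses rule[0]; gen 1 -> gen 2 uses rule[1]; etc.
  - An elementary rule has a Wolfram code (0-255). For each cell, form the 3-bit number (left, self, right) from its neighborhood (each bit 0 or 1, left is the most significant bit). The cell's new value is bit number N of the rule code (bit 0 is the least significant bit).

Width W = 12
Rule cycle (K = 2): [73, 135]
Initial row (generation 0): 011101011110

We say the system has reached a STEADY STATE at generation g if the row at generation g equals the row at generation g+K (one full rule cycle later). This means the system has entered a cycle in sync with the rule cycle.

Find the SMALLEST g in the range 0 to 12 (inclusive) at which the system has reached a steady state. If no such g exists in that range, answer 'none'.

Answer: none

Derivation:
Gen 0: 011101011110
Gen 1 (rule 73): 010100010010
Gen 2 (rule 135): 110101110110
Gen 3 (rule 73): 110001010110
Gen 4 (rule 135): 000111010000
Gen 5 (rule 73): 110101000111
Gen 6 (rule 135): 000101011010
Gen 7 (rule 73): 110000011000
Gen 8 (rule 135): 000111100011
Gen 9 (rule 73): 110100101011
Gen 10 (rule 135): 000101101000
Gen 11 (rule 73): 110001100011
Gen 12 (rule 135): 000110001100
Gen 13 (rule 73): 110110101101
Gen 14 (rule 135): 000000100001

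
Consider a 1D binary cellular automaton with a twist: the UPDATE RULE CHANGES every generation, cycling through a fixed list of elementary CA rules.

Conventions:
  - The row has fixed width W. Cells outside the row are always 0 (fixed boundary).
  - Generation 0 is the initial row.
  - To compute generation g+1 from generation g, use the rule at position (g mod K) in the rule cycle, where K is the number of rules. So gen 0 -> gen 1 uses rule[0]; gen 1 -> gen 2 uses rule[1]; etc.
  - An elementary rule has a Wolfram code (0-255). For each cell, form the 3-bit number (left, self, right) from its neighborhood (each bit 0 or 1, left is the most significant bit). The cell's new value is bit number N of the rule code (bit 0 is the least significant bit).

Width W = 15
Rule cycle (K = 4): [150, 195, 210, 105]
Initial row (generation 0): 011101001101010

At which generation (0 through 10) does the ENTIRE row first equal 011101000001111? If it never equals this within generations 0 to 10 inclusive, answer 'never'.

Gen 0: 011101001101010
Gen 1 (rule 150): 101001110001011
Gen 2 (rule 195): 000010110110001
Gen 3 (rule 210): 000100010011010
Gen 4 (rule 105): 110001000011100
Gen 5 (rule 150): 001011100101010
Gen 6 (rule 195): 110001101000000
Gen 7 (rule 210): 011010100100000
Gen 8 (rule 105): 011101000001111
Gen 9 (rule 150): 101001100010110
Gen 10 (rule 195): 000010101100010

Answer: 8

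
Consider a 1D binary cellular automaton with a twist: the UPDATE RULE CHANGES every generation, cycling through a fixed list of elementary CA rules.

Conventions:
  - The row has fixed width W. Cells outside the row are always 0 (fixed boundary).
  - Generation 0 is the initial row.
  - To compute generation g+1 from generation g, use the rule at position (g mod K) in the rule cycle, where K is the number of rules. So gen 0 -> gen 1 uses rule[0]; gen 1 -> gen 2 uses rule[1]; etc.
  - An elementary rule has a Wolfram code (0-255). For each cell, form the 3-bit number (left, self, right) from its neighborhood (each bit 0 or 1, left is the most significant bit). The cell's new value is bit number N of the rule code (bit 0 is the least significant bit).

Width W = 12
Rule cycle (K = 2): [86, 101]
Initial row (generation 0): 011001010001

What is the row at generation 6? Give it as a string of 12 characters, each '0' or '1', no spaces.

Answer: 010110001001

Derivation:
Gen 0: 011001010001
Gen 1 (rule 86): 101111011011
Gen 2 (rule 101): 110001101101
Gen 3 (rule 86): 011010100101
Gen 4 (rule 101): 001111100111
Gen 5 (rule 86): 010000111001
Gen 6 (rule 101): 010110001001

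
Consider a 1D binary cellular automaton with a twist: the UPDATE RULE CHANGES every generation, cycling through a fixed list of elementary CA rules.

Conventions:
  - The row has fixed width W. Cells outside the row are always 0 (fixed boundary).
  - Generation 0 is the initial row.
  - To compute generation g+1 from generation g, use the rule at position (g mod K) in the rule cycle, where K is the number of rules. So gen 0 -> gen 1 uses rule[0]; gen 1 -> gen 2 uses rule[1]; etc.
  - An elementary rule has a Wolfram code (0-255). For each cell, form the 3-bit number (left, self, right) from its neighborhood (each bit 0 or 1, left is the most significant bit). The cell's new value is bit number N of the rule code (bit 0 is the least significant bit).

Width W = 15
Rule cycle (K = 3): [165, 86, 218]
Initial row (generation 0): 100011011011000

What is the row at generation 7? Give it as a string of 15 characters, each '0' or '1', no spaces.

Answer: 001010000111100

Derivation:
Gen 0: 100011011011000
Gen 1 (rule 165): 101000100100011
Gen 2 (rule 86): 101101111110101
Gen 3 (rule 218): 001101111110000
Gen 4 (rule 165): 100010111100111
Gen 5 (rule 86): 110110000111001
Gen 6 (rule 218): 110111001111110
Gen 7 (rule 165): 001010000111100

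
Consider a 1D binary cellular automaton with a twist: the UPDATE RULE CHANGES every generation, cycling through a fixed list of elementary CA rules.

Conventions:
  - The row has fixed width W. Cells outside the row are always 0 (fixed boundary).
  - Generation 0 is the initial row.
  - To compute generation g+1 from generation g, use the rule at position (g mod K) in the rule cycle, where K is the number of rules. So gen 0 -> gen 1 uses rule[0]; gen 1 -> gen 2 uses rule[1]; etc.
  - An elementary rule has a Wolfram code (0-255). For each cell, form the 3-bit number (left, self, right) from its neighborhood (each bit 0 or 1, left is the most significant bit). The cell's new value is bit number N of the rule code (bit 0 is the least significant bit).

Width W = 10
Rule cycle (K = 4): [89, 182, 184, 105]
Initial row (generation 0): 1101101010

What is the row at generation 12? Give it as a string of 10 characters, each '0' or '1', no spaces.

Answer: 1011101010

Derivation:
Gen 0: 1101101010
Gen 1 (rule 89): 1101100001
Gen 2 (rule 182): 0010010011
Gen 3 (rule 184): 0001001010
Gen 4 (rule 105): 1100000100
Gen 5 (rule 89): 1111110011
Gen 6 (rule 182): 0111101100
Gen 7 (rule 184): 0111011010
Gen 8 (rule 105): 0101111100
Gen 9 (rule 89): 0001000111
Gen 10 (rule 182): 0011101010
Gen 11 (rule 184): 0011010101
Gen 12 (rule 105): 1011101010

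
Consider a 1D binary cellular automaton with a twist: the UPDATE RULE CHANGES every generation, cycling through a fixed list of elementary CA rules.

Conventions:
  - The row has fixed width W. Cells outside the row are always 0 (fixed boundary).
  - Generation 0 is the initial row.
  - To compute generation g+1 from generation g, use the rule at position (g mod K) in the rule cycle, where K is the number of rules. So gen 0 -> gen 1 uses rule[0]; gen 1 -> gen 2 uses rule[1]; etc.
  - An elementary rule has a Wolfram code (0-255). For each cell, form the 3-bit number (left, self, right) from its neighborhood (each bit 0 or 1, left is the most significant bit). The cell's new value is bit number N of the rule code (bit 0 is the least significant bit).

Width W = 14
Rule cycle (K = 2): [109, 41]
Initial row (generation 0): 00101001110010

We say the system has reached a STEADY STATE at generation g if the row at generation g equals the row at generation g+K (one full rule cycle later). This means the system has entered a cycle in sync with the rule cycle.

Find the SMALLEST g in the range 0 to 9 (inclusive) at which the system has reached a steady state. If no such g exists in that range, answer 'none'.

Gen 0: 00101001110010
Gen 1 (rule 109): 10111001010010
Gen 2 (rule 41): 01100000100000
Gen 3 (rule 109): 01101110101111
Gen 4 (rule 41): 01011001011000
Gen 5 (rule 109): 01111001111011
Gen 6 (rule 41): 01000001000110
Gen 7 (rule 109): 01011101010110
Gen 8 (rule 41): 00110010101100
Gen 9 (rule 109): 10110011111101
Gen 10 (rule 41): 01100010000010
Gen 11 (rule 109): 01101010111010

Answer: none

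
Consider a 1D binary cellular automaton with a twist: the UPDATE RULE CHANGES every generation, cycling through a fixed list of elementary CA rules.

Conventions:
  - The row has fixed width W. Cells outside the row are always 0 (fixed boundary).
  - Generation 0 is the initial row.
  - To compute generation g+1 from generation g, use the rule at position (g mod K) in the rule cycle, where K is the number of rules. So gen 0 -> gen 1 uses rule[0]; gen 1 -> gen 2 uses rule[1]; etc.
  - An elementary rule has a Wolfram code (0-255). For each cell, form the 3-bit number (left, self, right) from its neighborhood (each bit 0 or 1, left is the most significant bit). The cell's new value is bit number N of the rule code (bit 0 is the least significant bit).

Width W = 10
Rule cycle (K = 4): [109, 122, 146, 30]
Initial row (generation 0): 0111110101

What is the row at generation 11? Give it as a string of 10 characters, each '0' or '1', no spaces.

Answer: 0111010010

Derivation:
Gen 0: 0111110101
Gen 1 (rule 109): 0100011111
Gen 2 (rule 122): 1010110001
Gen 3 (rule 146): 0000001010
Gen 4 (rule 30): 0000011011
Gen 5 (rule 109): 1111011111
Gen 6 (rule 122): 1001110001
Gen 7 (rule 146): 0110101010
Gen 8 (rule 30): 1100101011
Gen 9 (rule 109): 1100111111
Gen 10 (rule 122): 1111100001
Gen 11 (rule 146): 0111010010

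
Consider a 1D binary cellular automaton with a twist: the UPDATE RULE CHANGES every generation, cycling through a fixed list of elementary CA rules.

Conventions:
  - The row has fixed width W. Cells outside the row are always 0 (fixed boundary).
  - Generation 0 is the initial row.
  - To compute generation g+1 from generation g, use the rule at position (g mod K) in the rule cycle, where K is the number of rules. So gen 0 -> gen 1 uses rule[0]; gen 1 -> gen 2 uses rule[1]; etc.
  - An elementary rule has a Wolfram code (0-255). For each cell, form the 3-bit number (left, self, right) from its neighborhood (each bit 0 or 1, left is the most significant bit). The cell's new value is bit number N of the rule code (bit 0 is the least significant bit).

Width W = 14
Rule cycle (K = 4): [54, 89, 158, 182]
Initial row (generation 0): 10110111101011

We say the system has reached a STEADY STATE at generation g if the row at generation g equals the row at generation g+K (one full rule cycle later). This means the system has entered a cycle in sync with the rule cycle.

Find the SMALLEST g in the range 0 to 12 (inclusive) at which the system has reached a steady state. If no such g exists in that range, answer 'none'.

Answer: none

Derivation:
Gen 0: 10110111101011
Gen 1 (rule 54): 11001000011100
Gen 2 (rule 89): 11100111010111
Gen 3 (rule 158): 11011110010110
Gen 4 (rule 182): 00101101111001
Gen 5 (rule 54): 01110010000111
Gen 6 (rule 89): 01011001110101
Gen 7 (rule 158): 11010111100101
Gen 8 (rule 182): 00111011011111
Gen 9 (rule 54): 01000100100000
Gen 10 (rule 89): 00110010011111
Gen 11 (rule 158): 01101111111110
Gen 12 (rule 182): 10010111111101
Gen 13 (rule 54): 11111000000011
Gen 14 (rule 89): 10001111111011
Gen 15 (rule 158): 11011111110010
Gen 16 (rule 182): 00101111101111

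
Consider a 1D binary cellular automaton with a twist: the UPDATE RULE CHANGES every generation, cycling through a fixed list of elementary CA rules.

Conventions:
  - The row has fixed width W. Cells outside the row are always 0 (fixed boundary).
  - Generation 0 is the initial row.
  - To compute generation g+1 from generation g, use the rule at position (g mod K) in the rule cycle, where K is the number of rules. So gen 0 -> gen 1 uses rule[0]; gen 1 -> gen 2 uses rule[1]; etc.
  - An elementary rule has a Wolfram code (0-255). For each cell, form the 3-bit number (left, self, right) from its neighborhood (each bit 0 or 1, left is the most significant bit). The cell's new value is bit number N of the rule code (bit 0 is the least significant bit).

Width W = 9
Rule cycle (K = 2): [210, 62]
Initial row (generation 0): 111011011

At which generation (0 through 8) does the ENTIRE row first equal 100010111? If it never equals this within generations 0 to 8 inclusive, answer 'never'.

Answer: never

Derivation:
Gen 0: 111011011
Gen 1 (rule 210): 011001001
Gen 2 (rule 62): 110111111
Gen 3 (rule 210): 010011111
Gen 4 (rule 62): 111110000
Gen 5 (rule 210): 011111000
Gen 6 (rule 62): 110000100
Gen 7 (rule 210): 011001010
Gen 8 (rule 62): 110111111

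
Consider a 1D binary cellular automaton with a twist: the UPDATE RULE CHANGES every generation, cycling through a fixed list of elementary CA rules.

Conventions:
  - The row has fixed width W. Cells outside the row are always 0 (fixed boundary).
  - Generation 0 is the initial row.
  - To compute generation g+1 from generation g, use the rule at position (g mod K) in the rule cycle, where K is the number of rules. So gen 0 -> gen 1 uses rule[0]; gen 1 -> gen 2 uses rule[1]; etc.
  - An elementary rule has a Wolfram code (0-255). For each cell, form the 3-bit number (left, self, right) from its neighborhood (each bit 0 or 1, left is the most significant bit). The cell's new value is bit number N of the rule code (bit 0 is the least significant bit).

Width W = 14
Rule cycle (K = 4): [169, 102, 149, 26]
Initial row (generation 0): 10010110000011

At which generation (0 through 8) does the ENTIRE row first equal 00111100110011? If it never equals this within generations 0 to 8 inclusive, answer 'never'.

Answer: 5

Derivation:
Gen 0: 10010110000011
Gen 1 (rule 169): 00001100111010
Gen 2 (rule 102): 00010101001110
Gen 3 (rule 149): 11010101100101
Gen 4 (rule 26): 10000001011000
Gen 5 (rule 169): 00111100110011
Gen 6 (rule 102): 01000101010101
Gen 7 (rule 149): 01110101010101
Gen 8 (rule 26): 11000000000000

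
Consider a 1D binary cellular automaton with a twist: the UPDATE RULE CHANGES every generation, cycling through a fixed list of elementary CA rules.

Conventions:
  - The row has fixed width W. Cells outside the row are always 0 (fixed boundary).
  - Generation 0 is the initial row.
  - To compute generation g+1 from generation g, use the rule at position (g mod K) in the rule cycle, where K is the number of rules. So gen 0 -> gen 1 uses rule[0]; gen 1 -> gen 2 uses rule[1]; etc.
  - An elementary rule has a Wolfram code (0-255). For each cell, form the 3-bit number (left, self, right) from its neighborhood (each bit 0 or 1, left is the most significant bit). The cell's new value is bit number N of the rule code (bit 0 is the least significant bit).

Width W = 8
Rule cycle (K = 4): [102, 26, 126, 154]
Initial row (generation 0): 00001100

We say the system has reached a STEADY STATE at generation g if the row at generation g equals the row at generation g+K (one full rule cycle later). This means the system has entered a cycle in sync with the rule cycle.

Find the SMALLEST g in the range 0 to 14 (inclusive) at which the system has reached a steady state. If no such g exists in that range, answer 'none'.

Answer: 7

Derivation:
Gen 0: 00001100
Gen 1 (rule 102): 00010100
Gen 2 (rule 26): 00100010
Gen 3 (rule 126): 01110111
Gen 4 (rule 154): 11100110
Gen 5 (rule 102): 00101010
Gen 6 (rule 26): 01000001
Gen 7 (rule 126): 11100011
Gen 8 (rule 154): 11010110
Gen 9 (rule 102): 01111010
Gen 10 (rule 26): 11000001
Gen 11 (rule 126): 11100011
Gen 12 (rule 154): 11010110
Gen 13 (rule 102): 01111010
Gen 14 (rule 26): 11000001
Gen 15 (rule 126): 11100011
Gen 16 (rule 154): 11010110
Gen 17 (rule 102): 01111010
Gen 18 (rule 26): 11000001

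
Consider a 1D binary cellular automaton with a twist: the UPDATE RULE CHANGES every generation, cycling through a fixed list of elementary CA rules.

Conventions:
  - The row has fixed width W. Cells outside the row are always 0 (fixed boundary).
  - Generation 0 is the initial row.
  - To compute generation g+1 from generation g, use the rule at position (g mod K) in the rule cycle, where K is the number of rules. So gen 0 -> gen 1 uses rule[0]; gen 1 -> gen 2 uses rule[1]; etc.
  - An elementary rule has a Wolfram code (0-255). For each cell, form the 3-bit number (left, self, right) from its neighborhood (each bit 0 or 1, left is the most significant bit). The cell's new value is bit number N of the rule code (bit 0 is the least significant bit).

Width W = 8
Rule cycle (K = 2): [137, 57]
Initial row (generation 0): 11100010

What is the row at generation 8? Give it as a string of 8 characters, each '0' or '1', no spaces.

Answer: 11010001

Derivation:
Gen 0: 11100010
Gen 1 (rule 137): 11001000
Gen 2 (rule 57): 10100111
Gen 3 (rule 137): 00000110
Gen 4 (rule 57): 11110101
Gen 5 (rule 137): 11100000
Gen 6 (rule 57): 10011111
Gen 7 (rule 137): 00011110
Gen 8 (rule 57): 11010001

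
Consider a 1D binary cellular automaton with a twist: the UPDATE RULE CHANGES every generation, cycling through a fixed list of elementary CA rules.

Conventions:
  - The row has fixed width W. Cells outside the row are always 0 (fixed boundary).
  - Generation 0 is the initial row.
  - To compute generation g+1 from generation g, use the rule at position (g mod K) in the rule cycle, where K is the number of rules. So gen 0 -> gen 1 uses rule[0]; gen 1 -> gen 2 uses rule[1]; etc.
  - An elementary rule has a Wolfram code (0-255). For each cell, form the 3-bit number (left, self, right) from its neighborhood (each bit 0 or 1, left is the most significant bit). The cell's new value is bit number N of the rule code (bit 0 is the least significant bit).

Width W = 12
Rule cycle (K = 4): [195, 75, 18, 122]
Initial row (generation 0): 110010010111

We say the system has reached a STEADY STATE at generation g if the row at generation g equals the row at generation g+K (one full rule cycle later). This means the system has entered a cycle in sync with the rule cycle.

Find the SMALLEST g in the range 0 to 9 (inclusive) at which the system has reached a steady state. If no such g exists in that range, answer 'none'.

Gen 0: 110010010111
Gen 1 (rule 195): 010100100011
Gen 2 (rule 75): 100001001111
Gen 3 (rule 18): 010010110000
Gen 4 (rule 122): 101101111000
Gen 5 (rule 195): 000100111011
Gen 6 (rule 75): 111001101011
Gen 7 (rule 18): 000110000000
Gen 8 (rule 122): 001111000000
Gen 9 (rule 195): 110111011111
Gen 10 (rule 75): 110101010001
Gen 11 (rule 18): 000000001010
Gen 12 (rule 122): 000000010101
Gen 13 (rule 195): 111111100000

Answer: none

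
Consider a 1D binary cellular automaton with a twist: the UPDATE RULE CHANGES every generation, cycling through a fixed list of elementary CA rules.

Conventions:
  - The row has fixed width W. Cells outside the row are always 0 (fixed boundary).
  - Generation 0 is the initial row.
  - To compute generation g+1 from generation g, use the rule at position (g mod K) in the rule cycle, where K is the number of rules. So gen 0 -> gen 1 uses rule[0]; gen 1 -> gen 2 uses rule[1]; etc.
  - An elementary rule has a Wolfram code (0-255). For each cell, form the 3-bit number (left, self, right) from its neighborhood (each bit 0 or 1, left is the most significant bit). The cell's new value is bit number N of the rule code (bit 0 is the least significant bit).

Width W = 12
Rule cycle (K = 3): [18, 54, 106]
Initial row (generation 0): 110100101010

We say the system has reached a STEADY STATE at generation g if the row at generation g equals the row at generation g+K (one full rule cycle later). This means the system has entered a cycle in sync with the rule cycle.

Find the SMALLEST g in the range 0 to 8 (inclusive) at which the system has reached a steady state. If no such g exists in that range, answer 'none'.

Gen 0: 110100101010
Gen 1 (rule 18): 000011000001
Gen 2 (rule 54): 000100100011
Gen 3 (rule 106): 001001000111
Gen 4 (rule 18): 010110101000
Gen 5 (rule 54): 111001111100
Gen 6 (rule 106): 101011000100
Gen 7 (rule 18): 000000101010
Gen 8 (rule 54): 000001111111
Gen 9 (rule 106): 000011000001
Gen 10 (rule 18): 000100100010
Gen 11 (rule 54): 001111110111

Answer: none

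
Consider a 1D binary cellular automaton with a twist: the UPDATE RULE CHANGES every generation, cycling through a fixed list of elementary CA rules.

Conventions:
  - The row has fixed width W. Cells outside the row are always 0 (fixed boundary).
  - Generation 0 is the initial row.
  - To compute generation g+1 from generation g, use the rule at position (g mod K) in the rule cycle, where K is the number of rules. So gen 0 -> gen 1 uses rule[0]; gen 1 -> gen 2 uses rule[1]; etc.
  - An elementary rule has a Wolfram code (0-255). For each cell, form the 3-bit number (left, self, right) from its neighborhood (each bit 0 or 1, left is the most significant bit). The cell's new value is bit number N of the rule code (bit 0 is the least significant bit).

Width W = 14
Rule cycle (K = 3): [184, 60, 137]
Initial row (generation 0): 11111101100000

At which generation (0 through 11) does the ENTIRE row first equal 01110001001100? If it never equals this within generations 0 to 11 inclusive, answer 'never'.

Answer: never

Derivation:
Gen 0: 11111101100000
Gen 1 (rule 184): 11111011010000
Gen 2 (rule 60): 10000110111000
Gen 3 (rule 137): 00110100110011
Gen 4 (rule 184): 00101010101010
Gen 5 (rule 60): 00111111111111
Gen 6 (rule 137): 10111111111110
Gen 7 (rule 184): 01111111111101
Gen 8 (rule 60): 01000000000011
Gen 9 (rule 137): 00011111111010
Gen 10 (rule 184): 00011111110101
Gen 11 (rule 60): 00010000001111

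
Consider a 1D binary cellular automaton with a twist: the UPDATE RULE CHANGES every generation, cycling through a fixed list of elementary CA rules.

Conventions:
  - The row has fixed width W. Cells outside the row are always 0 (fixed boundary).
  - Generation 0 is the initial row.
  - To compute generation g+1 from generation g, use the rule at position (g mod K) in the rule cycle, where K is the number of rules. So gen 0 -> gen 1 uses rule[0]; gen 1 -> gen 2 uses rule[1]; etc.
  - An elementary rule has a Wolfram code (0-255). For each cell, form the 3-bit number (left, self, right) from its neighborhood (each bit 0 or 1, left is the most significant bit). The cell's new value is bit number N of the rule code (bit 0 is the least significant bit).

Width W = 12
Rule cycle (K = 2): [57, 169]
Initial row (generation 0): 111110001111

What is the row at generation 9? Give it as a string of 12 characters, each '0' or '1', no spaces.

Gen 0: 111110001111
Gen 1 (rule 57): 100001101000
Gen 2 (rule 169): 001101010011
Gen 3 (rule 57): 101010101010
Gen 4 (rule 169): 010101010100
Gen 5 (rule 57): 001010101011
Gen 6 (rule 169): 100101010110
Gen 7 (rule 57): 010010101101
Gen 8 (rule 169): 000001011010
Gen 9 (rule 57): 111100110101

Answer: 111100110101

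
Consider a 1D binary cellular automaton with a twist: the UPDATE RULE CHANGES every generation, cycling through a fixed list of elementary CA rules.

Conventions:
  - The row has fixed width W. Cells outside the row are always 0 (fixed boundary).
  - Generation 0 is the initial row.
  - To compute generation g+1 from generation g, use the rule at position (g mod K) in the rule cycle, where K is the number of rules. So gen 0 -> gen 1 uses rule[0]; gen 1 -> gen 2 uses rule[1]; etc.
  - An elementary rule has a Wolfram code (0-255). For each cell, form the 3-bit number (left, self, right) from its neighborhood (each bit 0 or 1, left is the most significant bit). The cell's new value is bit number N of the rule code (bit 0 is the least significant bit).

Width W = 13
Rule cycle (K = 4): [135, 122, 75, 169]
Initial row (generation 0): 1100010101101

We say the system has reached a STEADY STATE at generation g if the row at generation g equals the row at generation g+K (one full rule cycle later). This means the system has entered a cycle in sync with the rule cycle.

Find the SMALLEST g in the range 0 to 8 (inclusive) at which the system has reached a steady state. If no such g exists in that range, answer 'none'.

Gen 0: 1100010101101
Gen 1 (rule 135): 0001110100001
Gen 2 (rule 122): 0011011010010
Gen 3 (rule 75): 1111011000100
Gen 4 (rule 169): 1110110010001
Gen 5 (rule 135): 0100000110111
Gen 6 (rule 122): 1010001111101
Gen 7 (rule 75): 0000111000100
Gen 8 (rule 169): 1110110010001
Gen 9 (rule 135): 0100000110111
Gen 10 (rule 122): 1010001111101
Gen 11 (rule 75): 0000111000100
Gen 12 (rule 169): 1110110010001

Answer: 4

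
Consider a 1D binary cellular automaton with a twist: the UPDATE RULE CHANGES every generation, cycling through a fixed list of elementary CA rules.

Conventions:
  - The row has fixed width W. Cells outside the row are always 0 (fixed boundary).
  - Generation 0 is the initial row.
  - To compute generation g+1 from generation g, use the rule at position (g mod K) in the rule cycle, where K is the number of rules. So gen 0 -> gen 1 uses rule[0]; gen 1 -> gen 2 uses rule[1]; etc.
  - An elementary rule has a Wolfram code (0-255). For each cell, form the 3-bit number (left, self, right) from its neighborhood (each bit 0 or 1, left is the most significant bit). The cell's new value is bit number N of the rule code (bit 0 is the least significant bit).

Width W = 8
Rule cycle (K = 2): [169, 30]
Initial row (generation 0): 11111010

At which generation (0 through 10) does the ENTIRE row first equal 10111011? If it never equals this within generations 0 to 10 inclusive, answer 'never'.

Gen 0: 11111010
Gen 1 (rule 169): 11110100
Gen 2 (rule 30): 10000110
Gen 3 (rule 169): 00110100
Gen 4 (rule 30): 01100110
Gen 5 (rule 169): 01000100
Gen 6 (rule 30): 11101110
Gen 7 (rule 169): 11011100
Gen 8 (rule 30): 10010010
Gen 9 (rule 169): 00000000
Gen 10 (rule 30): 00000000

Answer: never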